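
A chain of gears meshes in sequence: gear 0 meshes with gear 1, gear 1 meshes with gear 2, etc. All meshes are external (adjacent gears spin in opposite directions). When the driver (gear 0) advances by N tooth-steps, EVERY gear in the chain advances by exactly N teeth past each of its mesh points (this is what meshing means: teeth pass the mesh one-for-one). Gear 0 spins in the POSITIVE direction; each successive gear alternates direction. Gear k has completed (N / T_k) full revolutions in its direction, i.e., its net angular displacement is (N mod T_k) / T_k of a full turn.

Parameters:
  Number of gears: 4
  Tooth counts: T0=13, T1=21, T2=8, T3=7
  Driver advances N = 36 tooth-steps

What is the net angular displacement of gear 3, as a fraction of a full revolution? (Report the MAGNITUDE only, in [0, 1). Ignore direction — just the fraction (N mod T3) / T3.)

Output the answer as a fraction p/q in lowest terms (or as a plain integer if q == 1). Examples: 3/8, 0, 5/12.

Answer: 1/7

Derivation:
Chain of 4 gears, tooth counts: [13, 21, 8, 7]
  gear 0: T0=13, direction=positive, advance = 36 mod 13 = 10 teeth = 10/13 turn
  gear 1: T1=21, direction=negative, advance = 36 mod 21 = 15 teeth = 15/21 turn
  gear 2: T2=8, direction=positive, advance = 36 mod 8 = 4 teeth = 4/8 turn
  gear 3: T3=7, direction=negative, advance = 36 mod 7 = 1 teeth = 1/7 turn
Gear 3: 36 mod 7 = 1
Fraction = 1 / 7 = 1/7 (gcd(1,7)=1) = 1/7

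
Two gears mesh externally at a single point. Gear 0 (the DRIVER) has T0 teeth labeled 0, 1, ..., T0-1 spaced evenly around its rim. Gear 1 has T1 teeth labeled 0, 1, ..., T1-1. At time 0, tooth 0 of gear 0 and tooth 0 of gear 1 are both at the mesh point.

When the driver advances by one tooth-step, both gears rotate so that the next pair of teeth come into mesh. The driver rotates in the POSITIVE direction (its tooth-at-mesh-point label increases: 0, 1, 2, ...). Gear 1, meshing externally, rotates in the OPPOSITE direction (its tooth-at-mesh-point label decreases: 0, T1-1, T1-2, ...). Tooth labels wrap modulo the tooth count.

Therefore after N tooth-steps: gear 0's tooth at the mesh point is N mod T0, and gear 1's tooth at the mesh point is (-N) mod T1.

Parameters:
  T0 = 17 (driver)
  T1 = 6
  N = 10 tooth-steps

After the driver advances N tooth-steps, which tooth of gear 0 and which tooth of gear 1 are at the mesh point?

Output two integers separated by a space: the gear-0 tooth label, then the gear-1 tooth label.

Answer: 10 2

Derivation:
Gear 0 (driver, T0=17): tooth at mesh = N mod T0
  10 = 0 * 17 + 10, so 10 mod 17 = 10
  gear 0 tooth = 10
Gear 1 (driven, T1=6): tooth at mesh = (-N) mod T1
  10 = 1 * 6 + 4, so 10 mod 6 = 4
  (-10) mod 6 = (-4) mod 6 = 6 - 4 = 2
Mesh after 10 steps: gear-0 tooth 10 meets gear-1 tooth 2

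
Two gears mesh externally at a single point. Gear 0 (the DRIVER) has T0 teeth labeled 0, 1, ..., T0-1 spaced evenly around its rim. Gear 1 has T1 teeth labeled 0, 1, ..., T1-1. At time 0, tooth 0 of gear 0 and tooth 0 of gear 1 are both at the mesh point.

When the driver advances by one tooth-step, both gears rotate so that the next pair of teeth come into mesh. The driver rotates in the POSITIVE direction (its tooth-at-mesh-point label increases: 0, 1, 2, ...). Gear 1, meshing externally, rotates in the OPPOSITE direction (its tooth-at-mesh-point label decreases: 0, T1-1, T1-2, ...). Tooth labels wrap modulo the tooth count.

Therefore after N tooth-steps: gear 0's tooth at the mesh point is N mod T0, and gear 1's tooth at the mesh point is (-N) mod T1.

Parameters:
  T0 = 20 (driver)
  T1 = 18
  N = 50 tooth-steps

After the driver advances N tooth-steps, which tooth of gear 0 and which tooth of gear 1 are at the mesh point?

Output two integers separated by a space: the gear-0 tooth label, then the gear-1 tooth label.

Gear 0 (driver, T0=20): tooth at mesh = N mod T0
  50 = 2 * 20 + 10, so 50 mod 20 = 10
  gear 0 tooth = 10
Gear 1 (driven, T1=18): tooth at mesh = (-N) mod T1
  50 = 2 * 18 + 14, so 50 mod 18 = 14
  (-50) mod 18 = (-14) mod 18 = 18 - 14 = 4
Mesh after 50 steps: gear-0 tooth 10 meets gear-1 tooth 4

Answer: 10 4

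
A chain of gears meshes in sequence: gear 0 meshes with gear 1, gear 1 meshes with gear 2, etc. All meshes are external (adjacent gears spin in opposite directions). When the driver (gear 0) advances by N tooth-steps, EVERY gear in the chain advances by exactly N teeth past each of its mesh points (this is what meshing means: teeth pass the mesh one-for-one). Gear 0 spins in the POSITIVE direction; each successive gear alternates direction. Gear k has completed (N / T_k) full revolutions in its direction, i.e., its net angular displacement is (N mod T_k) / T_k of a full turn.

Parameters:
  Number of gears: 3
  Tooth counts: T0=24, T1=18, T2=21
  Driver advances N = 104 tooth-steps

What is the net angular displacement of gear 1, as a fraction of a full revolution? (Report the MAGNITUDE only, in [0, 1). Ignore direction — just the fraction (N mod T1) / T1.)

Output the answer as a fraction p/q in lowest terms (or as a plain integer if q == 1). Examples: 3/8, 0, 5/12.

Answer: 7/9

Derivation:
Chain of 3 gears, tooth counts: [24, 18, 21]
  gear 0: T0=24, direction=positive, advance = 104 mod 24 = 8 teeth = 8/24 turn
  gear 1: T1=18, direction=negative, advance = 104 mod 18 = 14 teeth = 14/18 turn
  gear 2: T2=21, direction=positive, advance = 104 mod 21 = 20 teeth = 20/21 turn
Gear 1: 104 mod 18 = 14
Fraction = 14 / 18 = 7/9 (gcd(14,18)=2) = 7/9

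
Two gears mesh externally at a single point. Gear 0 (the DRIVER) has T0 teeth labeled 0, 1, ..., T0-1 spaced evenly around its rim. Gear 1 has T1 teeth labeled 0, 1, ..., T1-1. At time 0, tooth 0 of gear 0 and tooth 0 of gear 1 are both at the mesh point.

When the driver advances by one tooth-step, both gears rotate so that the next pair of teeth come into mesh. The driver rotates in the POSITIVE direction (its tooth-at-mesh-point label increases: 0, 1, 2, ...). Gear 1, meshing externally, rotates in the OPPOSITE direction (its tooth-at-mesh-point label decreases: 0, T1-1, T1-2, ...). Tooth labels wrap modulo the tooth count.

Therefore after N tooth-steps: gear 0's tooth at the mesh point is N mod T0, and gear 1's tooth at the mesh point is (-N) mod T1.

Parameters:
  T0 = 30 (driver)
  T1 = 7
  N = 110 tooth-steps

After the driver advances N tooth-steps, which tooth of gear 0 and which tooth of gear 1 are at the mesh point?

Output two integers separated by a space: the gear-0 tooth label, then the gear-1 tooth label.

Answer: 20 2

Derivation:
Gear 0 (driver, T0=30): tooth at mesh = N mod T0
  110 = 3 * 30 + 20, so 110 mod 30 = 20
  gear 0 tooth = 20
Gear 1 (driven, T1=7): tooth at mesh = (-N) mod T1
  110 = 15 * 7 + 5, so 110 mod 7 = 5
  (-110) mod 7 = (-5) mod 7 = 7 - 5 = 2
Mesh after 110 steps: gear-0 tooth 20 meets gear-1 tooth 2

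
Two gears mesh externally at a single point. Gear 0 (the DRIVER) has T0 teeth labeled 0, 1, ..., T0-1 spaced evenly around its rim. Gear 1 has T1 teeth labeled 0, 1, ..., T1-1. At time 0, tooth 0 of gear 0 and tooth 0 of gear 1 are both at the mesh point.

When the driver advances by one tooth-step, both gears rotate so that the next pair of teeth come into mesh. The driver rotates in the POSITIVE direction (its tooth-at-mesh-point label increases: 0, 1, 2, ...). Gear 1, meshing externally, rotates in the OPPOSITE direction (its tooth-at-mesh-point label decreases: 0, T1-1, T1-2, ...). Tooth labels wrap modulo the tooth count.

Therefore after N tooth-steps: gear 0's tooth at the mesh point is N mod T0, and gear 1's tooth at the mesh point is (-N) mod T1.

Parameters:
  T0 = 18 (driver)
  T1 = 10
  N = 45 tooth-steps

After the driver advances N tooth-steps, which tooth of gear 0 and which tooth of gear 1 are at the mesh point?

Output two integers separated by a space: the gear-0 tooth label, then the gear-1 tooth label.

Answer: 9 5

Derivation:
Gear 0 (driver, T0=18): tooth at mesh = N mod T0
  45 = 2 * 18 + 9, so 45 mod 18 = 9
  gear 0 tooth = 9
Gear 1 (driven, T1=10): tooth at mesh = (-N) mod T1
  45 = 4 * 10 + 5, so 45 mod 10 = 5
  (-45) mod 10 = (-5) mod 10 = 10 - 5 = 5
Mesh after 45 steps: gear-0 tooth 9 meets gear-1 tooth 5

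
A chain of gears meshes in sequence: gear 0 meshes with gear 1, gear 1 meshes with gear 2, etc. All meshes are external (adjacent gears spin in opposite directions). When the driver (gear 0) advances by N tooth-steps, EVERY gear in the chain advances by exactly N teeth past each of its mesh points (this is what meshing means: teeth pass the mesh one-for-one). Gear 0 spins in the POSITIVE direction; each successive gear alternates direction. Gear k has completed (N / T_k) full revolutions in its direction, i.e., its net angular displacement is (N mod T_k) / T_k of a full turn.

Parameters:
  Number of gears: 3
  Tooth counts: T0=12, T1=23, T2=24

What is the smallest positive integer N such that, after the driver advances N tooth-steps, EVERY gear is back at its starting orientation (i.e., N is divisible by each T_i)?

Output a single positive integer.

Answer: 552

Derivation:
Gear k returns to start when N is a multiple of T_k.
All gears at start simultaneously when N is a common multiple of [12, 23, 24]; the smallest such N is lcm(12, 23, 24).
Start: lcm = T0 = 12
Fold in T1=23: gcd(12, 23) = 1; lcm(12, 23) = 12 * 23 / 1 = 276 / 1 = 276
Fold in T2=24: gcd(276, 24) = 12; lcm(276, 24) = 276 * 24 / 12 = 6624 / 12 = 552
Full cycle length = 552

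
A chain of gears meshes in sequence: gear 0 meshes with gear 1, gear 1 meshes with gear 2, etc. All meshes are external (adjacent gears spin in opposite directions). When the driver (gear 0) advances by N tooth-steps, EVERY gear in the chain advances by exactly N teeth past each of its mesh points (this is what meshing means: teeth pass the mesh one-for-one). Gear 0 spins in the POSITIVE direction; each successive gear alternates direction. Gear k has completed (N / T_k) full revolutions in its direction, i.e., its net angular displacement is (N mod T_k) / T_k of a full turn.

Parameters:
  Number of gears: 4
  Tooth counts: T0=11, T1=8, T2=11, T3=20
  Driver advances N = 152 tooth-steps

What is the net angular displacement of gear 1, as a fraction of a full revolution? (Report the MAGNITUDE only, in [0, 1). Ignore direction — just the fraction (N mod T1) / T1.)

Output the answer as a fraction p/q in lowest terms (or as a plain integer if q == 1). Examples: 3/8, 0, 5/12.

Chain of 4 gears, tooth counts: [11, 8, 11, 20]
  gear 0: T0=11, direction=positive, advance = 152 mod 11 = 9 teeth = 9/11 turn
  gear 1: T1=8, direction=negative, advance = 152 mod 8 = 0 teeth = 0/8 turn
  gear 2: T2=11, direction=positive, advance = 152 mod 11 = 9 teeth = 9/11 turn
  gear 3: T3=20, direction=negative, advance = 152 mod 20 = 12 teeth = 12/20 turn
Gear 1: 152 mod 8 = 0
Fraction = 0 / 8 = 0/1 (gcd(0,8)=8) = 0

Answer: 0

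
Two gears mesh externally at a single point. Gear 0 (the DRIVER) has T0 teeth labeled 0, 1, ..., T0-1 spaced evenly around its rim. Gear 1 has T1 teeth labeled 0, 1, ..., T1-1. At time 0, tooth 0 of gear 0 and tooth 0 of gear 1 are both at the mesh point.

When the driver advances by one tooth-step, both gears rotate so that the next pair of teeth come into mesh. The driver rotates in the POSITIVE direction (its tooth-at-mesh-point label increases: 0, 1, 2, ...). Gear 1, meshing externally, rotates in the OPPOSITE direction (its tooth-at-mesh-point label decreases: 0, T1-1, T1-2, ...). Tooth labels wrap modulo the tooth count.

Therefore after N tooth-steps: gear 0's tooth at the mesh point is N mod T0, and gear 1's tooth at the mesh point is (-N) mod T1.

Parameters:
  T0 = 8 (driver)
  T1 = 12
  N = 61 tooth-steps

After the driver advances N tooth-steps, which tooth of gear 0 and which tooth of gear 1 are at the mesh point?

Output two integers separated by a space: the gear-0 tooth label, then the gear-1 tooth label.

Gear 0 (driver, T0=8): tooth at mesh = N mod T0
  61 = 7 * 8 + 5, so 61 mod 8 = 5
  gear 0 tooth = 5
Gear 1 (driven, T1=12): tooth at mesh = (-N) mod T1
  61 = 5 * 12 + 1, so 61 mod 12 = 1
  (-61) mod 12 = (-1) mod 12 = 12 - 1 = 11
Mesh after 61 steps: gear-0 tooth 5 meets gear-1 tooth 11

Answer: 5 11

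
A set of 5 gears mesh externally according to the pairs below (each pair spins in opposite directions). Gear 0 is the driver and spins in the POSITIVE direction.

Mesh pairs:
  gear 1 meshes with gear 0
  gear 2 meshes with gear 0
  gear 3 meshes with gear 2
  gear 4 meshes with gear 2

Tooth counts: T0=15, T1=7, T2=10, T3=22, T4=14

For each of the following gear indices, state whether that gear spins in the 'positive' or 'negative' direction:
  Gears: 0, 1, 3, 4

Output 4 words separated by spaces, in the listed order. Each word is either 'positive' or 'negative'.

Answer: positive negative positive positive

Derivation:
Gear 0 (driver): positive (depth 0)
  gear 1: meshes with gear 0 -> depth 1 -> negative (opposite of gear 0)
  gear 2: meshes with gear 0 -> depth 1 -> negative (opposite of gear 0)
  gear 3: meshes with gear 2 -> depth 2 -> positive (opposite of gear 2)
  gear 4: meshes with gear 2 -> depth 2 -> positive (opposite of gear 2)
Queried indices 0, 1, 3, 4 -> positive, negative, positive, positive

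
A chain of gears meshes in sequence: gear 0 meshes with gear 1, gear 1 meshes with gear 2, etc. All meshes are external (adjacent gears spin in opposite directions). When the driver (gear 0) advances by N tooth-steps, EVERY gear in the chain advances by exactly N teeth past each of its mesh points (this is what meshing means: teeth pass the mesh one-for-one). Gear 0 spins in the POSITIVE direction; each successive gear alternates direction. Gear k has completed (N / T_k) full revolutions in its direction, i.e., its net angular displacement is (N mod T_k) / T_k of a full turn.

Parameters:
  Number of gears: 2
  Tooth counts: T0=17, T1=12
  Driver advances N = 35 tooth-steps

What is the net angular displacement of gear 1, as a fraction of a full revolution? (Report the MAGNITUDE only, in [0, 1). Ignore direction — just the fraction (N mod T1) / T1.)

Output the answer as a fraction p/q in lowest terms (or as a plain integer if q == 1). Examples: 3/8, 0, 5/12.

Answer: 11/12

Derivation:
Chain of 2 gears, tooth counts: [17, 12]
  gear 0: T0=17, direction=positive, advance = 35 mod 17 = 1 teeth = 1/17 turn
  gear 1: T1=12, direction=negative, advance = 35 mod 12 = 11 teeth = 11/12 turn
Gear 1: 35 mod 12 = 11
Fraction = 11 / 12 = 11/12 (gcd(11,12)=1) = 11/12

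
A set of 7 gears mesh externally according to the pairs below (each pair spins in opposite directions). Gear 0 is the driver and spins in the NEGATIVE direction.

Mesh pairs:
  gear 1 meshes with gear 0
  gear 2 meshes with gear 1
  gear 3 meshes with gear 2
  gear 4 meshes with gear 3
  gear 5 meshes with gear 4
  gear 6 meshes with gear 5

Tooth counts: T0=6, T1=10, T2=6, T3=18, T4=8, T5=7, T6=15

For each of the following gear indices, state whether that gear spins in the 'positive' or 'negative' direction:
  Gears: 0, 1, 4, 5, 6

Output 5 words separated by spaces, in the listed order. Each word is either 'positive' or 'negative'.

Gear 0 (driver): negative (depth 0)
  gear 1: meshes with gear 0 -> depth 1 -> positive (opposite of gear 0)
  gear 2: meshes with gear 1 -> depth 2 -> negative (opposite of gear 1)
  gear 3: meshes with gear 2 -> depth 3 -> positive (opposite of gear 2)
  gear 4: meshes with gear 3 -> depth 4 -> negative (opposite of gear 3)
  gear 5: meshes with gear 4 -> depth 5 -> positive (opposite of gear 4)
  gear 6: meshes with gear 5 -> depth 6 -> negative (opposite of gear 5)
Queried indices 0, 1, 4, 5, 6 -> negative, positive, negative, positive, negative

Answer: negative positive negative positive negative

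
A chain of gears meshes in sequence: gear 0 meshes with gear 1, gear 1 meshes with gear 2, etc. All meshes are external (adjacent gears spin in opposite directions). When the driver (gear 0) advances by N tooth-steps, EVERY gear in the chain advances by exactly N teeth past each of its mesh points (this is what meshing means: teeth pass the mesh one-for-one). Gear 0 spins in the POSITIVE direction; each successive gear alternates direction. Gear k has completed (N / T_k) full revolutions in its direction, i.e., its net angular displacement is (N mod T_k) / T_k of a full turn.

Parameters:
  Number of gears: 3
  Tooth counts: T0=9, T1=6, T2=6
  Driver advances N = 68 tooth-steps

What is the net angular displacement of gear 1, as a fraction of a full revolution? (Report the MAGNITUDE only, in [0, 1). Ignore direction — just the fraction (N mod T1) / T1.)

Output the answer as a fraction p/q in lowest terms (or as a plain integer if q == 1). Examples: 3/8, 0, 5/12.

Answer: 1/3

Derivation:
Chain of 3 gears, tooth counts: [9, 6, 6]
  gear 0: T0=9, direction=positive, advance = 68 mod 9 = 5 teeth = 5/9 turn
  gear 1: T1=6, direction=negative, advance = 68 mod 6 = 2 teeth = 2/6 turn
  gear 2: T2=6, direction=positive, advance = 68 mod 6 = 2 teeth = 2/6 turn
Gear 1: 68 mod 6 = 2
Fraction = 2 / 6 = 1/3 (gcd(2,6)=2) = 1/3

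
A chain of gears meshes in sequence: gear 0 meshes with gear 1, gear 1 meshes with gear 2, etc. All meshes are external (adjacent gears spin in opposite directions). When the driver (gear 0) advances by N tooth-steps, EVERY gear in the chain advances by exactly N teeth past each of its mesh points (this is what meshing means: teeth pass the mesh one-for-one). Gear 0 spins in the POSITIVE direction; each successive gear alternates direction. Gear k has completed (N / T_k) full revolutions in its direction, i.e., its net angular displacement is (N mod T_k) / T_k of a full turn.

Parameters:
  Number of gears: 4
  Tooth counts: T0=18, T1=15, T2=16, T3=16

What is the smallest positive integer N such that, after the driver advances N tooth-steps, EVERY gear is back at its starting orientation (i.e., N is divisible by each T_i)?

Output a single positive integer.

Answer: 720

Derivation:
Gear k returns to start when N is a multiple of T_k.
All gears at start simultaneously when N is a common multiple of [18, 15, 16, 16]; the smallest such N is lcm(18, 15, 16, 16).
Start: lcm = T0 = 18
Fold in T1=15: gcd(18, 15) = 3; lcm(18, 15) = 18 * 15 / 3 = 270 / 3 = 90
Fold in T2=16: gcd(90, 16) = 2; lcm(90, 16) = 90 * 16 / 2 = 1440 / 2 = 720
Fold in T3=16: gcd(720, 16) = 16; lcm(720, 16) = 720 * 16 / 16 = 11520 / 16 = 720
Full cycle length = 720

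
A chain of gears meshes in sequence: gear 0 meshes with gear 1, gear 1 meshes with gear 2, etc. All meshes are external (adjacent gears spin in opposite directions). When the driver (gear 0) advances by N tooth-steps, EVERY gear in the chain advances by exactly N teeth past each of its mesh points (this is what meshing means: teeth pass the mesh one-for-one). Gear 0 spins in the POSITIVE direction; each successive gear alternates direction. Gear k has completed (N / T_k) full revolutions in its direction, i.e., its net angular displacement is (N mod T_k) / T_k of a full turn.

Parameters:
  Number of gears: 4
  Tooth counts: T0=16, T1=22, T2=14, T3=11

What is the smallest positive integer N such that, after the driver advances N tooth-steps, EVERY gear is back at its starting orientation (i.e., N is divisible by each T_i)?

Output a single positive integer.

Gear k returns to start when N is a multiple of T_k.
All gears at start simultaneously when N is a common multiple of [16, 22, 14, 11]; the smallest such N is lcm(16, 22, 14, 11).
Start: lcm = T0 = 16
Fold in T1=22: gcd(16, 22) = 2; lcm(16, 22) = 16 * 22 / 2 = 352 / 2 = 176
Fold in T2=14: gcd(176, 14) = 2; lcm(176, 14) = 176 * 14 / 2 = 2464 / 2 = 1232
Fold in T3=11: gcd(1232, 11) = 11; lcm(1232, 11) = 1232 * 11 / 11 = 13552 / 11 = 1232
Full cycle length = 1232

Answer: 1232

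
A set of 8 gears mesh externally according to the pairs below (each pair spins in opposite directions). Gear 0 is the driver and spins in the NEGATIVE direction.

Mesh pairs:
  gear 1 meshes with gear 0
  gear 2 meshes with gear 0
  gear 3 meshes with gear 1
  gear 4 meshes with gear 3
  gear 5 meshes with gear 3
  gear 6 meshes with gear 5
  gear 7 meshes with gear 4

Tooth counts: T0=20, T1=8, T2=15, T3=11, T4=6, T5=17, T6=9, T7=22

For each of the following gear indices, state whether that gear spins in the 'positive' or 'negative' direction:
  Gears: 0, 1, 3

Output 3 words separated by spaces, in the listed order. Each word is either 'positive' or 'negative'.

Answer: negative positive negative

Derivation:
Gear 0 (driver): negative (depth 0)
  gear 1: meshes with gear 0 -> depth 1 -> positive (opposite of gear 0)
  gear 2: meshes with gear 0 -> depth 1 -> positive (opposite of gear 0)
  gear 3: meshes with gear 1 -> depth 2 -> negative (opposite of gear 1)
  gear 4: meshes with gear 3 -> depth 3 -> positive (opposite of gear 3)
  gear 5: meshes with gear 3 -> depth 3 -> positive (opposite of gear 3)
  gear 6: meshes with gear 5 -> depth 4 -> negative (opposite of gear 5)
  gear 7: meshes with gear 4 -> depth 4 -> negative (opposite of gear 4)
Queried indices 0, 1, 3 -> negative, positive, negative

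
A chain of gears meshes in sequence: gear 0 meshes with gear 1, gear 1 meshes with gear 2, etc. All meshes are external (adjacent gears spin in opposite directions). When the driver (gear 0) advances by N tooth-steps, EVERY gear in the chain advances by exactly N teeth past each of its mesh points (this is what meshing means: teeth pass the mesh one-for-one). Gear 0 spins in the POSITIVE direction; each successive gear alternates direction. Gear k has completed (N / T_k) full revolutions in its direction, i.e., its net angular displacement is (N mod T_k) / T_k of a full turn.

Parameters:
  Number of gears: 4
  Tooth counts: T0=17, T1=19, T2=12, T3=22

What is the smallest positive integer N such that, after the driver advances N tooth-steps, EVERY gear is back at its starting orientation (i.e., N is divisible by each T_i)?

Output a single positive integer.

Answer: 42636

Derivation:
Gear k returns to start when N is a multiple of T_k.
All gears at start simultaneously when N is a common multiple of [17, 19, 12, 22]; the smallest such N is lcm(17, 19, 12, 22).
Start: lcm = T0 = 17
Fold in T1=19: gcd(17, 19) = 1; lcm(17, 19) = 17 * 19 / 1 = 323 / 1 = 323
Fold in T2=12: gcd(323, 12) = 1; lcm(323, 12) = 323 * 12 / 1 = 3876 / 1 = 3876
Fold in T3=22: gcd(3876, 22) = 2; lcm(3876, 22) = 3876 * 22 / 2 = 85272 / 2 = 42636
Full cycle length = 42636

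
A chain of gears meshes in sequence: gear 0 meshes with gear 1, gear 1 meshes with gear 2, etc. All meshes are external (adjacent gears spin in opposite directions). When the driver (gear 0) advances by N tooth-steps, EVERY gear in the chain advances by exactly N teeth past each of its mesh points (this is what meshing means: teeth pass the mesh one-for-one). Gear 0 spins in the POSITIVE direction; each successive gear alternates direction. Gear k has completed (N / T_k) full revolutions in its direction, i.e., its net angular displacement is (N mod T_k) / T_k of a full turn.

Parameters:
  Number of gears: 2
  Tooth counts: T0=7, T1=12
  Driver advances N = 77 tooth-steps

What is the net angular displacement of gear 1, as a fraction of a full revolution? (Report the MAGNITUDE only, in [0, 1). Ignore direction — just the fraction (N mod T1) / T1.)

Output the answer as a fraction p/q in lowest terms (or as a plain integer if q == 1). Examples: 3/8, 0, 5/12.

Chain of 2 gears, tooth counts: [7, 12]
  gear 0: T0=7, direction=positive, advance = 77 mod 7 = 0 teeth = 0/7 turn
  gear 1: T1=12, direction=negative, advance = 77 mod 12 = 5 teeth = 5/12 turn
Gear 1: 77 mod 12 = 5
Fraction = 5 / 12 = 5/12 (gcd(5,12)=1) = 5/12

Answer: 5/12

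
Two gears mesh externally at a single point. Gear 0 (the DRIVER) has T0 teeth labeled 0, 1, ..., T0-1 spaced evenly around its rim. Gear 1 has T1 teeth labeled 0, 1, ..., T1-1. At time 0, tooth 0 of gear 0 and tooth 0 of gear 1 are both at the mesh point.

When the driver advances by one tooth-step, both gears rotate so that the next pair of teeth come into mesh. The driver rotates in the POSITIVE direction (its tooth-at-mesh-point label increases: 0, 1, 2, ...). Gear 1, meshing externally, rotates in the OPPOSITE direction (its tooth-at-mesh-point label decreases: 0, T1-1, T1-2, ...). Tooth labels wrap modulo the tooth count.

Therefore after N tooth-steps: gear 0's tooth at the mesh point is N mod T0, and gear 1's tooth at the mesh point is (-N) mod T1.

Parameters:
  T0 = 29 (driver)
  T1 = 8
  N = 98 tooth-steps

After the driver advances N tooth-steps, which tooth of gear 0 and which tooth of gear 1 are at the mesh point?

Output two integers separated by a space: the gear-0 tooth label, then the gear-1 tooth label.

Gear 0 (driver, T0=29): tooth at mesh = N mod T0
  98 = 3 * 29 + 11, so 98 mod 29 = 11
  gear 0 tooth = 11
Gear 1 (driven, T1=8): tooth at mesh = (-N) mod T1
  98 = 12 * 8 + 2, so 98 mod 8 = 2
  (-98) mod 8 = (-2) mod 8 = 8 - 2 = 6
Mesh after 98 steps: gear-0 tooth 11 meets gear-1 tooth 6

Answer: 11 6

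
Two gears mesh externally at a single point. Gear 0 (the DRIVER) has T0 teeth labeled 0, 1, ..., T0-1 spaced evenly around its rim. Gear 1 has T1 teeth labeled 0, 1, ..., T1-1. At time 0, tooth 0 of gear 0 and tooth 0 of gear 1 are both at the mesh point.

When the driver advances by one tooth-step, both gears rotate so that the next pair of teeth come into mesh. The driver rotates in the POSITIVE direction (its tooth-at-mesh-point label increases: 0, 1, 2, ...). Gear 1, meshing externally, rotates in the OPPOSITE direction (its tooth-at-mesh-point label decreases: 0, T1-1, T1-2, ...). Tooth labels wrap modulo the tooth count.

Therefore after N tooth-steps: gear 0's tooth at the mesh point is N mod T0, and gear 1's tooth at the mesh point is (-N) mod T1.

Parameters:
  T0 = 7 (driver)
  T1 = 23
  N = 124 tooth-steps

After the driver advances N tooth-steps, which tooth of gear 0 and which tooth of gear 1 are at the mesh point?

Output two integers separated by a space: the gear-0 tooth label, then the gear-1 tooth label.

Gear 0 (driver, T0=7): tooth at mesh = N mod T0
  124 = 17 * 7 + 5, so 124 mod 7 = 5
  gear 0 tooth = 5
Gear 1 (driven, T1=23): tooth at mesh = (-N) mod T1
  124 = 5 * 23 + 9, so 124 mod 23 = 9
  (-124) mod 23 = (-9) mod 23 = 23 - 9 = 14
Mesh after 124 steps: gear-0 tooth 5 meets gear-1 tooth 14

Answer: 5 14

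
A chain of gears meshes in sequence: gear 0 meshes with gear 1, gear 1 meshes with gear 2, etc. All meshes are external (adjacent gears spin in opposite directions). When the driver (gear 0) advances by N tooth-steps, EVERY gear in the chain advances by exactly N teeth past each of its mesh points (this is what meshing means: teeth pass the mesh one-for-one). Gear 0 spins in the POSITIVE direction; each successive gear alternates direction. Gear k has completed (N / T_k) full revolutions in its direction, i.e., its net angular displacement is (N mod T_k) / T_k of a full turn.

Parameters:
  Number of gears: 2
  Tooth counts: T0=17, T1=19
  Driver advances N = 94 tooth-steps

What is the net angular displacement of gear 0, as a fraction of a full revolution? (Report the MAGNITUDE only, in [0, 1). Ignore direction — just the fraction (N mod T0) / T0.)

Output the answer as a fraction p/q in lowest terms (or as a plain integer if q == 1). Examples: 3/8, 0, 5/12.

Answer: 9/17

Derivation:
Chain of 2 gears, tooth counts: [17, 19]
  gear 0: T0=17, direction=positive, advance = 94 mod 17 = 9 teeth = 9/17 turn
  gear 1: T1=19, direction=negative, advance = 94 mod 19 = 18 teeth = 18/19 turn
Gear 0: 94 mod 17 = 9
Fraction = 9 / 17 = 9/17 (gcd(9,17)=1) = 9/17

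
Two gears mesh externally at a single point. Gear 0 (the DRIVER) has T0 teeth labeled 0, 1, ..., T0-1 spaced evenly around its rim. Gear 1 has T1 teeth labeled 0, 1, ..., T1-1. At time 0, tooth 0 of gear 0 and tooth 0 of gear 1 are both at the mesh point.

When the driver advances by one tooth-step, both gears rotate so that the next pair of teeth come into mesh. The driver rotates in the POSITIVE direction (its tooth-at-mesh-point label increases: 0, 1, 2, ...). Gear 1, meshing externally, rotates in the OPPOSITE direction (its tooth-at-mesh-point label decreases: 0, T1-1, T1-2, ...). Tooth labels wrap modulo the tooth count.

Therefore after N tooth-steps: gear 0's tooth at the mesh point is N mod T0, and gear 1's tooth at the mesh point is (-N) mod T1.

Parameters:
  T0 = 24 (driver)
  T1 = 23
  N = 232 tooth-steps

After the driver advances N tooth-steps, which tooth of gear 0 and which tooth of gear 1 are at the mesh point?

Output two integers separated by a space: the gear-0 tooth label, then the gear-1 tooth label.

Answer: 16 21

Derivation:
Gear 0 (driver, T0=24): tooth at mesh = N mod T0
  232 = 9 * 24 + 16, so 232 mod 24 = 16
  gear 0 tooth = 16
Gear 1 (driven, T1=23): tooth at mesh = (-N) mod T1
  232 = 10 * 23 + 2, so 232 mod 23 = 2
  (-232) mod 23 = (-2) mod 23 = 23 - 2 = 21
Mesh after 232 steps: gear-0 tooth 16 meets gear-1 tooth 21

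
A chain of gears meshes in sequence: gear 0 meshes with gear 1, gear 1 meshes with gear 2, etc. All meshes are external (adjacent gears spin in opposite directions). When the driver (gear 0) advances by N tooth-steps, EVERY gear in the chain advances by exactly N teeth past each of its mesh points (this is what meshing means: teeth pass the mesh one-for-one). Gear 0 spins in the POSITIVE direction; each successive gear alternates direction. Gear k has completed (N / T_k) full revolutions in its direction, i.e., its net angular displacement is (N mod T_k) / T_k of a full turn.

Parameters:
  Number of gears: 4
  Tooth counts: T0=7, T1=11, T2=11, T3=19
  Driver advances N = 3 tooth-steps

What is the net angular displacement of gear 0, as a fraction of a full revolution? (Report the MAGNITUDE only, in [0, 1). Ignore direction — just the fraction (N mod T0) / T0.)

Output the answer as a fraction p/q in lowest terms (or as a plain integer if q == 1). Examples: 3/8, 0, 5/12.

Chain of 4 gears, tooth counts: [7, 11, 11, 19]
  gear 0: T0=7, direction=positive, advance = 3 mod 7 = 3 teeth = 3/7 turn
  gear 1: T1=11, direction=negative, advance = 3 mod 11 = 3 teeth = 3/11 turn
  gear 2: T2=11, direction=positive, advance = 3 mod 11 = 3 teeth = 3/11 turn
  gear 3: T3=19, direction=negative, advance = 3 mod 19 = 3 teeth = 3/19 turn
Gear 0: 3 mod 7 = 3
Fraction = 3 / 7 = 3/7 (gcd(3,7)=1) = 3/7

Answer: 3/7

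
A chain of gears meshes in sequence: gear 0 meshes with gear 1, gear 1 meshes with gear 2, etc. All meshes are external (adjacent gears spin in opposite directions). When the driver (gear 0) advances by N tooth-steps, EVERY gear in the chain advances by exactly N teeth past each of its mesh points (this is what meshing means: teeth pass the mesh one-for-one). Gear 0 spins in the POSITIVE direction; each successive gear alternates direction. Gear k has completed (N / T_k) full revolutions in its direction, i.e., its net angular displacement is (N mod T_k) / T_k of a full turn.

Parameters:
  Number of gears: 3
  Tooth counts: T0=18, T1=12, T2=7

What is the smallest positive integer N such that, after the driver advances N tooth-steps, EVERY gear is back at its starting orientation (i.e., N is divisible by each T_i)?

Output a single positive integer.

Gear k returns to start when N is a multiple of T_k.
All gears at start simultaneously when N is a common multiple of [18, 12, 7]; the smallest such N is lcm(18, 12, 7).
Start: lcm = T0 = 18
Fold in T1=12: gcd(18, 12) = 6; lcm(18, 12) = 18 * 12 / 6 = 216 / 6 = 36
Fold in T2=7: gcd(36, 7) = 1; lcm(36, 7) = 36 * 7 / 1 = 252 / 1 = 252
Full cycle length = 252

Answer: 252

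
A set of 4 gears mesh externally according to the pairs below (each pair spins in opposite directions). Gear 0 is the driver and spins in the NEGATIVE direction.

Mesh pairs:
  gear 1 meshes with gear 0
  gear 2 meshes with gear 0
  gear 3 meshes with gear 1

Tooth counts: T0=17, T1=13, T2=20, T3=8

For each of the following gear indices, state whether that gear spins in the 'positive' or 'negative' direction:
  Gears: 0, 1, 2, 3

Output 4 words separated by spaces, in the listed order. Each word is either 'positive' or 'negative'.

Answer: negative positive positive negative

Derivation:
Gear 0 (driver): negative (depth 0)
  gear 1: meshes with gear 0 -> depth 1 -> positive (opposite of gear 0)
  gear 2: meshes with gear 0 -> depth 1 -> positive (opposite of gear 0)
  gear 3: meshes with gear 1 -> depth 2 -> negative (opposite of gear 1)
Queried indices 0, 1, 2, 3 -> negative, positive, positive, negative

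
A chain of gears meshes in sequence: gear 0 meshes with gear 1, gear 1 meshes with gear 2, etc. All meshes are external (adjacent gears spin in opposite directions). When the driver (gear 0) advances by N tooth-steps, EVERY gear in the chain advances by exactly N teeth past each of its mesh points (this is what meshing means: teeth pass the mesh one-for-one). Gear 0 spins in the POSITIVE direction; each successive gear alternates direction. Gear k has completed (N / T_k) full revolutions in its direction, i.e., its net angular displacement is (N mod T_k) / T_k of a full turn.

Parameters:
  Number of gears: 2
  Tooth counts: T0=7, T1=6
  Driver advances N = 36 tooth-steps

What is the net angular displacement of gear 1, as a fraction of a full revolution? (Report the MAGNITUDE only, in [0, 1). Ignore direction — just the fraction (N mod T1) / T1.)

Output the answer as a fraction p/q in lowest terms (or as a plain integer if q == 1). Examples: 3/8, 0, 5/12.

Chain of 2 gears, tooth counts: [7, 6]
  gear 0: T0=7, direction=positive, advance = 36 mod 7 = 1 teeth = 1/7 turn
  gear 1: T1=6, direction=negative, advance = 36 mod 6 = 0 teeth = 0/6 turn
Gear 1: 36 mod 6 = 0
Fraction = 0 / 6 = 0/1 (gcd(0,6)=6) = 0

Answer: 0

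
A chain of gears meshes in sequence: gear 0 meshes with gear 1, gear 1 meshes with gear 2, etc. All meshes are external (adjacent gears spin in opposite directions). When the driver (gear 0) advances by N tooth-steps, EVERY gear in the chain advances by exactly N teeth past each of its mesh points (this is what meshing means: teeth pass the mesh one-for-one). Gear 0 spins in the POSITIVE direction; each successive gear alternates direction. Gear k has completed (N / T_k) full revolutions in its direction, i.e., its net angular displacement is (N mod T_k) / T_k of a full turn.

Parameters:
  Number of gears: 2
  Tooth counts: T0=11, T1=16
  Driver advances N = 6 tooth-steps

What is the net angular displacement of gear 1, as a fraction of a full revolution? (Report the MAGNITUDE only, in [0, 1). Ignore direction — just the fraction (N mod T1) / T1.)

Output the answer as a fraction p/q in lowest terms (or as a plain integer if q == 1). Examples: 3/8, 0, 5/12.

Chain of 2 gears, tooth counts: [11, 16]
  gear 0: T0=11, direction=positive, advance = 6 mod 11 = 6 teeth = 6/11 turn
  gear 1: T1=16, direction=negative, advance = 6 mod 16 = 6 teeth = 6/16 turn
Gear 1: 6 mod 16 = 6
Fraction = 6 / 16 = 3/8 (gcd(6,16)=2) = 3/8

Answer: 3/8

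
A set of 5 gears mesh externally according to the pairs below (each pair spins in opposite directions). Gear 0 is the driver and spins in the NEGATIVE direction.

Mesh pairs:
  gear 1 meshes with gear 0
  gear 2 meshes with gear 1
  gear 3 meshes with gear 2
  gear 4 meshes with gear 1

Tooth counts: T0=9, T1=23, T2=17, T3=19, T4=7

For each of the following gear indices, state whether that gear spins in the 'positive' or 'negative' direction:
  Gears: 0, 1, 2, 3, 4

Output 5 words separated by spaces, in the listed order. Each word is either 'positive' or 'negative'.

Answer: negative positive negative positive negative

Derivation:
Gear 0 (driver): negative (depth 0)
  gear 1: meshes with gear 0 -> depth 1 -> positive (opposite of gear 0)
  gear 2: meshes with gear 1 -> depth 2 -> negative (opposite of gear 1)
  gear 3: meshes with gear 2 -> depth 3 -> positive (opposite of gear 2)
  gear 4: meshes with gear 1 -> depth 2 -> negative (opposite of gear 1)
Queried indices 0, 1, 2, 3, 4 -> negative, positive, negative, positive, negative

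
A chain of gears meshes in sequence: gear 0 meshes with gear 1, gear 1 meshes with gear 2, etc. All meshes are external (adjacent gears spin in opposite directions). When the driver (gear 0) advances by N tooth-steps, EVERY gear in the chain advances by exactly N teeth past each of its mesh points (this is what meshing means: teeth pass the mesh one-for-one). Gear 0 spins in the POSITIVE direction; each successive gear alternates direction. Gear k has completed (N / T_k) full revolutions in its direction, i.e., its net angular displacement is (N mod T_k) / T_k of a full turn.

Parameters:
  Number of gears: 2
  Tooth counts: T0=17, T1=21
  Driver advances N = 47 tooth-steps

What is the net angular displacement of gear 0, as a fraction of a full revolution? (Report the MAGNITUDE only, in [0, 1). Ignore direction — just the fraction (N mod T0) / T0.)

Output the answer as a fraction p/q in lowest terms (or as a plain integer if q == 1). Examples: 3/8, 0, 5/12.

Answer: 13/17

Derivation:
Chain of 2 gears, tooth counts: [17, 21]
  gear 0: T0=17, direction=positive, advance = 47 mod 17 = 13 teeth = 13/17 turn
  gear 1: T1=21, direction=negative, advance = 47 mod 21 = 5 teeth = 5/21 turn
Gear 0: 47 mod 17 = 13
Fraction = 13 / 17 = 13/17 (gcd(13,17)=1) = 13/17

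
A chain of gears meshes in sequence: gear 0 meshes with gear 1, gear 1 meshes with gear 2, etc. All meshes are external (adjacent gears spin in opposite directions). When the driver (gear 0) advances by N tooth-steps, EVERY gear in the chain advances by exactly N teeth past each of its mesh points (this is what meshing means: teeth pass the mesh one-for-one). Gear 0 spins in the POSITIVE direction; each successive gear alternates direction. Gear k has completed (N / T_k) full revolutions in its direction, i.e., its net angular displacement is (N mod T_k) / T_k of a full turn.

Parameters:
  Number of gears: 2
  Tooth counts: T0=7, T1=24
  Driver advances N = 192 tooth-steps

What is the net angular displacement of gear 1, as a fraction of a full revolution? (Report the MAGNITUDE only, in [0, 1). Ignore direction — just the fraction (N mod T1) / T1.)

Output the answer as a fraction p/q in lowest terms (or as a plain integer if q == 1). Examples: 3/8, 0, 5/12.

Chain of 2 gears, tooth counts: [7, 24]
  gear 0: T0=7, direction=positive, advance = 192 mod 7 = 3 teeth = 3/7 turn
  gear 1: T1=24, direction=negative, advance = 192 mod 24 = 0 teeth = 0/24 turn
Gear 1: 192 mod 24 = 0
Fraction = 0 / 24 = 0/1 (gcd(0,24)=24) = 0

Answer: 0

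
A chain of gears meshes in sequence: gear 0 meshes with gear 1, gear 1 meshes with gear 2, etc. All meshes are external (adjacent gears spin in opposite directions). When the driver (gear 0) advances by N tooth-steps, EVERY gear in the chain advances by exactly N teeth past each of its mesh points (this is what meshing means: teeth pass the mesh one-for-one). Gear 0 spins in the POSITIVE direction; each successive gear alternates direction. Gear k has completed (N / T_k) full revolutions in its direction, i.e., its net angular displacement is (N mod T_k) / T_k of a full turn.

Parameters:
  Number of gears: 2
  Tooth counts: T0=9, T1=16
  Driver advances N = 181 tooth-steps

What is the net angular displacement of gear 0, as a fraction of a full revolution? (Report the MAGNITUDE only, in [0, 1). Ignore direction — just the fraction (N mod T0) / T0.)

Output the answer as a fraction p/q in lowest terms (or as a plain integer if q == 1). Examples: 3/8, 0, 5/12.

Chain of 2 gears, tooth counts: [9, 16]
  gear 0: T0=9, direction=positive, advance = 181 mod 9 = 1 teeth = 1/9 turn
  gear 1: T1=16, direction=negative, advance = 181 mod 16 = 5 teeth = 5/16 turn
Gear 0: 181 mod 9 = 1
Fraction = 1 / 9 = 1/9 (gcd(1,9)=1) = 1/9

Answer: 1/9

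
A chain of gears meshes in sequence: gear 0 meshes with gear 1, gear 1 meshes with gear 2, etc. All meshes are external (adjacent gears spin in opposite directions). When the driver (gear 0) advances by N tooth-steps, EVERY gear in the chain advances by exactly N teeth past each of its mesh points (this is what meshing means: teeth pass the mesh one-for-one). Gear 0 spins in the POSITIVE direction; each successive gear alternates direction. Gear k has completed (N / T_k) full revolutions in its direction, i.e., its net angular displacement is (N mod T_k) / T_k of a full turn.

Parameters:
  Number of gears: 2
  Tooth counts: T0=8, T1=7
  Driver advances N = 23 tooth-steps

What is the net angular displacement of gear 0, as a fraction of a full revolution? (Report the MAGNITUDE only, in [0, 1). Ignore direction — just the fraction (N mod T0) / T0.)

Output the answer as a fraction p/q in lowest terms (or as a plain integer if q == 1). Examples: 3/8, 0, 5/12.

Answer: 7/8

Derivation:
Chain of 2 gears, tooth counts: [8, 7]
  gear 0: T0=8, direction=positive, advance = 23 mod 8 = 7 teeth = 7/8 turn
  gear 1: T1=7, direction=negative, advance = 23 mod 7 = 2 teeth = 2/7 turn
Gear 0: 23 mod 8 = 7
Fraction = 7 / 8 = 7/8 (gcd(7,8)=1) = 7/8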